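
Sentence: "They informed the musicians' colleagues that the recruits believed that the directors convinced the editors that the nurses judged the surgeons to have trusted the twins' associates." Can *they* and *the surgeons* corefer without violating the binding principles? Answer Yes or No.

No

*the surgeons* is an R-expression; Principle C requires it to be free (not bound by any c-commanding expression).
— they: subject of the matrix clause; the pronoun c-commands the R-expression — coreference blocked (Principle C).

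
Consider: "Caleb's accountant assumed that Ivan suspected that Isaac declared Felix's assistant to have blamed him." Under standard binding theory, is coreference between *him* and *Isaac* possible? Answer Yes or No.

Yes

*Isaac* is an R-expression; Principle C requires it to be free (not bound by any c-commanding expression).
— him: object of the clause headed by 'blamed'; the pronoun does not c-command the R-expression — coreference allowed.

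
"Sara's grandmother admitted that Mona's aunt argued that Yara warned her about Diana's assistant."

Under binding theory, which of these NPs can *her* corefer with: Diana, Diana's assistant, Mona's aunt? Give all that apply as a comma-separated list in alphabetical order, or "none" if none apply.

*her* is a pronoun; Principle B requires it to be free in its binding domain — the clause headed by 'warned'.
— Diana: possessor inside the second object DP of the clause headed by 'warned'; is c-commanded by the pronoun; coreference would bind this R-expression — blocked (Principle C).
— Diana's assistant: second object of the clause headed by 'warned'; is c-commanded by the pronoun; coreference would bind this R-expression — blocked (Principle C).
— Mona's aunt: subject of the clause headed by 'argued'; c-commands the pronoun but lies outside its binding domain — allowed.

Mona's aunt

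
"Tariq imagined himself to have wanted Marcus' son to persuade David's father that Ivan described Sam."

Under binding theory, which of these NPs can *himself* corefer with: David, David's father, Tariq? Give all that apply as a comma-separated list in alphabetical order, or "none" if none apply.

Tariq

*himself* is a reflexive; Principle A requires it to be bound within its binding domain — the matrix clause.
— David: possessor inside the object DP of the clause headed by 'persuade'; does not c-command the reflexive — cannot bind it (Principle A).
— David's father: object of the clause headed by 'persuade'; does not c-command the reflexive — cannot bind it (Principle A).
— Tariq: subject of the matrix clause; c-commands the reflexive within its binding domain — allowed (Principle A).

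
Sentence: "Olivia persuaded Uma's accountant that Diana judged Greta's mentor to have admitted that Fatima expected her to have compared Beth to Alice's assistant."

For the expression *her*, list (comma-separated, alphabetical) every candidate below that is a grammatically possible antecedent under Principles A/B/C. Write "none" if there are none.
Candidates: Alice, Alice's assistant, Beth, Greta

*her* is a pronoun; Principle B requires it to be free in its binding domain — the clause headed by 'expected'.
— Alice: possessor inside the second object DP of the clause headed by 'compared'; is c-commanded by the pronoun; coreference would bind this R-expression — blocked (Principle C).
— Alice's assistant: second object of the clause headed by 'compared'; is c-commanded by the pronoun; coreference would bind this R-expression — blocked (Principle C).
— Beth: object of the clause headed by 'compared'; is c-commanded by the pronoun; coreference would bind this R-expression — blocked (Principle C).
— Greta: possessor inside the subject DP of the clause headed by 'admitted'; does not c-command the pronoun — Principle B does not apply; allowed.

Greta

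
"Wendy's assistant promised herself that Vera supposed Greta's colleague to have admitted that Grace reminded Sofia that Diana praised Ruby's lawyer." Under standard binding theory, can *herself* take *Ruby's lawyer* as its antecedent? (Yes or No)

No

*herself* is a reflexive; Principle A requires it to be bound within its binding domain — the matrix clause.
— Ruby's lawyer: object of the clause headed by 'praised'; does not c-command the reflexive — cannot bind it (Principle A).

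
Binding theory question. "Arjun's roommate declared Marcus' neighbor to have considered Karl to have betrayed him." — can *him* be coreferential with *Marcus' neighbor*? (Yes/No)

*him* is a pronoun; Principle B requires it to be free in its binding domain — the clause headed by 'betrayed'.
— Marcus' neighbor: subject of the clause headed by 'considered'; c-commands the pronoun but lies outside its binding domain — allowed.

Yes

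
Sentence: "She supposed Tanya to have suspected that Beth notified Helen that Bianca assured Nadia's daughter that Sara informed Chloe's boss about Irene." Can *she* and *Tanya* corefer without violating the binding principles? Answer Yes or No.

*Tanya* is an R-expression; Principle C requires it to be free (not bound by any c-commanding expression).
— she: subject of the matrix clause; the pronoun c-commands the R-expression — coreference blocked (Principle C).

No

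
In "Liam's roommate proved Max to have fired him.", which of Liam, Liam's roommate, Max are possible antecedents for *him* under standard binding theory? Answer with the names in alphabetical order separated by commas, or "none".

*him* is a pronoun; Principle B requires it to be free in its binding domain — the clause headed by 'fired'.
— Liam: possessor inside the subject DP of the matrix clause; does not c-command the pronoun — Principle B does not apply; allowed.
— Liam's roommate: subject of the matrix clause; c-commands the pronoun but lies outside its binding domain — allowed.
— Max: subject of the clause headed by 'fired'; c-commands the pronoun within its binding domain — blocked (Principle B).

Liam, Liam's roommate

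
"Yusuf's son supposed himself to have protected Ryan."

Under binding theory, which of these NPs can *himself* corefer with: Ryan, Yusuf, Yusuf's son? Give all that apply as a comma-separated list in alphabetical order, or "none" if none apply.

Yusuf's son

*himself* is a reflexive; Principle A requires it to be bound within its binding domain — the matrix clause.
— Ryan: object of the clause headed by 'protected'; does not c-command the reflexive — cannot bind it (Principle A).
— Yusuf: possessor inside the subject DP of the matrix clause; does not c-command the reflexive — cannot bind it (Principle A).
— Yusuf's son: subject of the matrix clause; c-commands the reflexive within its binding domain — allowed (Principle A).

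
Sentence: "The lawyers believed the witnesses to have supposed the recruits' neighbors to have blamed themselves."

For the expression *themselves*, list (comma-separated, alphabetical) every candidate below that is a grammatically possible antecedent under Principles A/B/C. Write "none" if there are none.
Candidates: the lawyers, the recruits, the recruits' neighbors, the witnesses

the recruits' neighbors

*themselves* is a reflexive; Principle A requires it to be bound within its binding domain — the clause headed by 'blamed'.
— the lawyers: subject of the matrix clause; c-commands the reflexive but lies outside its binding domain — cannot bind it (Principle A).
— the recruits: possessor inside the subject DP of the clause headed by 'blamed'; does not c-command the reflexive — cannot bind it (Principle A).
— the recruits' neighbors: subject of the clause headed by 'blamed'; c-commands the reflexive within its binding domain — allowed (Principle A).
— the witnesses: subject of the clause headed by 'supposed'; c-commands the reflexive but lies outside its binding domain — cannot bind it (Principle A).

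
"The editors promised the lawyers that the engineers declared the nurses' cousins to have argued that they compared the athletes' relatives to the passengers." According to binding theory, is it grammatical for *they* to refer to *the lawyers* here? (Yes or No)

Yes

*the lawyers* is an R-expression; Principle C requires it to be free (not bound by any c-commanding expression).
— they: subject of the clause headed by 'compared'; the pronoun does not c-command the R-expression — coreference allowed.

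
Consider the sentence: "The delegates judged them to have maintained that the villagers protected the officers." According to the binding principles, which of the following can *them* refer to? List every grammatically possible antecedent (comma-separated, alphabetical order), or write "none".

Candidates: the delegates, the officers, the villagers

*them* is a pronoun; Principle B requires it to be free in its binding domain — the matrix clause.
— the delegates: subject of the matrix clause; c-commands the pronoun within its binding domain — blocked (Principle B).
— the officers: object of the clause headed by 'protected'; is c-commanded by the pronoun; coreference would bind this R-expression — blocked (Principle C).
— the villagers: subject of the clause headed by 'protected'; is c-commanded by the pronoun; coreference would bind this R-expression — blocked (Principle C).

none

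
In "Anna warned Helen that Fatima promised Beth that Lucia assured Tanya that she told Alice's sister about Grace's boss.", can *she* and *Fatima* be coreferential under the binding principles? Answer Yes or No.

*Fatima* is an R-expression; Principle C requires it to be free (not bound by any c-commanding expression).
— she: subject of the clause headed by 'told'; the pronoun does not c-command the R-expression — coreference allowed.

Yes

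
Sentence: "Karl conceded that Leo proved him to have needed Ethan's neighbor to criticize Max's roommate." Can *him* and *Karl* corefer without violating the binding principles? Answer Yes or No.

*Karl* is an R-expression; Principle C requires it to be free (not bound by any c-commanding expression).
— him: subject of the clause headed by 'needed'; the pronoun does not c-command the R-expression — coreference allowed.

Yes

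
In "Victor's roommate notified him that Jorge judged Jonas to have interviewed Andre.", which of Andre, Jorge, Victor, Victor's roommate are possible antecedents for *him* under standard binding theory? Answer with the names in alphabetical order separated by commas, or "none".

*him* is a pronoun; Principle B requires it to be free in its binding domain — the matrix clause.
— Andre: object of the clause headed by 'interviewed'; is c-commanded by the pronoun; coreference would bind this R-expression — blocked (Principle C).
— Jorge: subject of the clause headed by 'judged'; is c-commanded by the pronoun; coreference would bind this R-expression — blocked (Principle C).
— Victor: possessor inside the subject DP of the matrix clause; does not c-command the pronoun — Principle B does not apply; allowed.
— Victor's roommate: subject of the matrix clause; c-commands the pronoun within its binding domain — blocked (Principle B).

Victor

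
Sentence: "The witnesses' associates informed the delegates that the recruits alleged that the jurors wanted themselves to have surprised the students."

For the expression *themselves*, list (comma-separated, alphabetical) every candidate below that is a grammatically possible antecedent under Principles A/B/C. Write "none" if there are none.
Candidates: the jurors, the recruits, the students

the jurors

*themselves* is a reflexive; Principle A requires it to be bound within its binding domain — the clause headed by 'wanted'.
— the jurors: subject of the clause headed by 'wanted'; c-commands the reflexive within its binding domain — allowed (Principle A).
— the recruits: subject of the clause headed by 'alleged'; c-commands the reflexive but lies outside its binding domain — cannot bind it (Principle A).
— the students: object of the clause headed by 'surprised'; does not c-command the reflexive — cannot bind it (Principle A).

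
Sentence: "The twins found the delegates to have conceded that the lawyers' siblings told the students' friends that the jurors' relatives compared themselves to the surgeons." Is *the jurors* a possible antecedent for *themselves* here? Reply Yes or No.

*themselves* is a reflexive; Principle A requires it to be bound within its binding domain — the clause headed by 'compared'.
— the jurors: possessor inside the subject DP of the clause headed by 'compared'; does not c-command the reflexive — cannot bind it (Principle A).

No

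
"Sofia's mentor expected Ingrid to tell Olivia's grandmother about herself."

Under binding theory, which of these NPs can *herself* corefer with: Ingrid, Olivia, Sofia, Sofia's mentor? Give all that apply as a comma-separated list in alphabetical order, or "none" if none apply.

Ingrid

*herself* is a reflexive; Principle A requires it to be bound within its binding domain — the clause headed by 'tell'.
— Ingrid: subject of the clause headed by 'tell'; c-commands the reflexive within its binding domain — allowed (Principle A).
— Olivia: possessor inside the object DP of the clause headed by 'tell'; does not c-command the reflexive — cannot bind it (Principle A).
— Sofia: possessor inside the subject DP of the matrix clause; does not c-command the reflexive — cannot bind it (Principle A).
— Sofia's mentor: subject of the matrix clause; c-commands the reflexive but lies outside its binding domain — cannot bind it (Principle A).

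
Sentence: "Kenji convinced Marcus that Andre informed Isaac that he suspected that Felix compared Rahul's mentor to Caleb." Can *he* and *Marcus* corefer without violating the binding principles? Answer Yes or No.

*Marcus* is an R-expression; Principle C requires it to be free (not bound by any c-commanding expression).
— he: subject of the clause headed by 'suspected'; the pronoun does not c-command the R-expression — coreference allowed.

Yes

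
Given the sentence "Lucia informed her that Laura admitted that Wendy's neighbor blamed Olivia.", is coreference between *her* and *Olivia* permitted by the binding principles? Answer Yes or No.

No

*her* is a pronoun; Principle B requires it to be free in its binding domain — the matrix clause.
— Olivia: object of the clause headed by 'blamed'; is c-commanded by the pronoun; coreference would bind this R-expression — blocked (Principle C).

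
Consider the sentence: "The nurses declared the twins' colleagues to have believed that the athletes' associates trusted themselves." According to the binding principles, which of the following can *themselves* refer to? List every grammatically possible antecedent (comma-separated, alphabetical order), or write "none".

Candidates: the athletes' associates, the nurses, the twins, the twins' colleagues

the athletes' associates

*themselves* is a reflexive; Principle A requires it to be bound within its binding domain — the clause headed by 'trusted'.
— the athletes' associates: subject of the clause headed by 'trusted'; c-commands the reflexive within its binding domain — allowed (Principle A).
— the nurses: subject of the matrix clause; c-commands the reflexive but lies outside its binding domain — cannot bind it (Principle A).
— the twins: possessor inside the subject DP of the clause headed by 'believed'; does not c-command the reflexive — cannot bind it (Principle A).
— the twins' colleagues: subject of the clause headed by 'believed'; c-commands the reflexive but lies outside its binding domain — cannot bind it (Principle A).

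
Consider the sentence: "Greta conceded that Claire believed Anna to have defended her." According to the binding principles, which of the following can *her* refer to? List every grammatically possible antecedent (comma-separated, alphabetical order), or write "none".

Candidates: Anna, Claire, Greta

Claire, Greta

*her* is a pronoun; Principle B requires it to be free in its binding domain — the clause headed by 'defended'.
— Anna: subject of the clause headed by 'defended'; c-commands the pronoun within its binding domain — blocked (Principle B).
— Claire: subject of the clause headed by 'believed'; c-commands the pronoun but lies outside its binding domain — allowed.
— Greta: subject of the matrix clause; c-commands the pronoun but lies outside its binding domain — allowed.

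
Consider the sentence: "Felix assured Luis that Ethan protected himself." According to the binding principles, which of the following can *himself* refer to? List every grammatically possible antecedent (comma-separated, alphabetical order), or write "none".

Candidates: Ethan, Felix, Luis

Ethan

*himself* is a reflexive; Principle A requires it to be bound within its binding domain — the clause headed by 'protected'.
— Ethan: subject of the clause headed by 'protected'; c-commands the reflexive within its binding domain — allowed (Principle A).
— Felix: subject of the matrix clause; c-commands the reflexive but lies outside its binding domain — cannot bind it (Principle A).
— Luis: object of the matrix clause; c-commands the reflexive but lies outside its binding domain — cannot bind it (Principle A).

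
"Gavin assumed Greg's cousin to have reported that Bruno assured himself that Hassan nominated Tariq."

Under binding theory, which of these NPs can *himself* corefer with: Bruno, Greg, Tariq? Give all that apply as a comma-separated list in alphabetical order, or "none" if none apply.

*himself* is a reflexive; Principle A requires it to be bound within its binding domain — the clause headed by 'assured'.
— Bruno: subject of the clause headed by 'assured'; c-commands the reflexive within its binding domain — allowed (Principle A).
— Greg: possessor inside the subject DP of the clause headed by 'reported'; does not c-command the reflexive — cannot bind it (Principle A).
— Tariq: object of the clause headed by 'nominated'; does not c-command the reflexive — cannot bind it (Principle A).

Bruno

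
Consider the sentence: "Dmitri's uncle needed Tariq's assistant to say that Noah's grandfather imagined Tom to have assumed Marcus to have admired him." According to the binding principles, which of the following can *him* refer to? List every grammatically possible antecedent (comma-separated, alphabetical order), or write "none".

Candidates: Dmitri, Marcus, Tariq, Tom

Dmitri, Tariq, Tom

*him* is a pronoun; Principle B requires it to be free in its binding domain — the clause headed by 'admired'.
— Dmitri: possessor inside the subject DP of the matrix clause; does not c-command the pronoun — Principle B does not apply; allowed.
— Marcus: subject of the clause headed by 'admired'; c-commands the pronoun within its binding domain — blocked (Principle B).
— Tariq: possessor inside the subject DP of the clause headed by 'say'; does not c-command the pronoun — Principle B does not apply; allowed.
— Tom: subject of the clause headed by 'assumed'; c-commands the pronoun but lies outside its binding domain — allowed.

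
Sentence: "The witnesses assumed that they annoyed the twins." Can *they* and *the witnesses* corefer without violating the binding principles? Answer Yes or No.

Yes

*the witnesses* is an R-expression; Principle C requires it to be free (not bound by any c-commanding expression).
— they: subject of the clause headed by 'annoyed'; the pronoun does not c-command the R-expression — coreference allowed.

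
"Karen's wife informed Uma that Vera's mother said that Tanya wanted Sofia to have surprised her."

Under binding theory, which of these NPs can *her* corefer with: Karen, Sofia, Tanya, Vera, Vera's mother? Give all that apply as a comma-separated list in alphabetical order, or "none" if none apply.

*her* is a pronoun; Principle B requires it to be free in its binding domain — the clause headed by 'surprised'.
— Karen: possessor inside the subject DP of the matrix clause; does not c-command the pronoun — Principle B does not apply; allowed.
— Sofia: subject of the clause headed by 'surprised'; c-commands the pronoun within its binding domain — blocked (Principle B).
— Tanya: subject of the clause headed by 'wanted'; c-commands the pronoun but lies outside its binding domain — allowed.
— Vera: possessor inside the subject DP of the clause headed by 'said'; does not c-command the pronoun — Principle B does not apply; allowed.
— Vera's mother: subject of the clause headed by 'said'; c-commands the pronoun but lies outside its binding domain — allowed.

Karen, Tanya, Vera, Vera's mother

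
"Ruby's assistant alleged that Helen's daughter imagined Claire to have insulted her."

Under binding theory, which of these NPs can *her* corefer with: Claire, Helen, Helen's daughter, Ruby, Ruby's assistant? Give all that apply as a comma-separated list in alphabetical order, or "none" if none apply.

Helen, Helen's daughter, Ruby, Ruby's assistant

*her* is a pronoun; Principle B requires it to be free in its binding domain — the clause headed by 'insulted'.
— Claire: subject of the clause headed by 'insulted'; c-commands the pronoun within its binding domain — blocked (Principle B).
— Helen: possessor inside the subject DP of the clause headed by 'imagined'; does not c-command the pronoun — Principle B does not apply; allowed.
— Helen's daughter: subject of the clause headed by 'imagined'; c-commands the pronoun but lies outside its binding domain — allowed.
— Ruby: possessor inside the subject DP of the matrix clause; does not c-command the pronoun — Principle B does not apply; allowed.
— Ruby's assistant: subject of the matrix clause; c-commands the pronoun but lies outside its binding domain — allowed.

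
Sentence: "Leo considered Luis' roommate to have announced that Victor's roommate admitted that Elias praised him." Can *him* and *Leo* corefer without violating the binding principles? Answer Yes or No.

*Leo* is an R-expression; Principle C requires it to be free (not bound by any c-commanding expression).
— him: object of the clause headed by 'praised'; the pronoun does not c-command the R-expression — coreference allowed.

Yes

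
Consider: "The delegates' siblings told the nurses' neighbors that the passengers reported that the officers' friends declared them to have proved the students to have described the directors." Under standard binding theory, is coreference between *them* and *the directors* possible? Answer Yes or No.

*the directors* is an R-expression; Principle C requires it to be free (not bound by any c-commanding expression).
— them: subject of the clause headed by 'proved'; the pronoun c-commands the R-expression — coreference blocked (Principle C).

No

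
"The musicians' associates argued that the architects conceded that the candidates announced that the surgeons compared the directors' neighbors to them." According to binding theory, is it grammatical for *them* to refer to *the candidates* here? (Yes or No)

*the candidates* is an R-expression; Principle C requires it to be free (not bound by any c-commanding expression).
— them: second object of the clause headed by 'compared'; the pronoun does not c-command the R-expression — coreference allowed.

Yes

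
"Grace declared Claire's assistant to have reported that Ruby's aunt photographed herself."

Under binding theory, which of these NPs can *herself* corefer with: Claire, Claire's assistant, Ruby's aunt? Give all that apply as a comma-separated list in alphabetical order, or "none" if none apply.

*herself* is a reflexive; Principle A requires it to be bound within its binding domain — the clause headed by 'photographed'.
— Claire: possessor inside the subject DP of the clause headed by 'reported'; does not c-command the reflexive — cannot bind it (Principle A).
— Claire's assistant: subject of the clause headed by 'reported'; c-commands the reflexive but lies outside its binding domain — cannot bind it (Principle A).
— Ruby's aunt: subject of the clause headed by 'photographed'; c-commands the reflexive within its binding domain — allowed (Principle A).

Ruby's aunt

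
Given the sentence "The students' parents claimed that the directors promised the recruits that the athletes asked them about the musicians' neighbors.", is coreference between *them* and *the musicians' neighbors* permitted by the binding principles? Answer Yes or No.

*them* is a pronoun; Principle B requires it to be free in its binding domain — the clause headed by 'asked'.
— the musicians' neighbors: second object of the clause headed by 'asked'; is c-commanded by the pronoun; coreference would bind this R-expression — blocked (Principle C).

No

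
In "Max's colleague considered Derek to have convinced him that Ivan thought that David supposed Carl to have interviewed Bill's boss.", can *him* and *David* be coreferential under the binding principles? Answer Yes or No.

*David* is an R-expression; Principle C requires it to be free (not bound by any c-commanding expression).
— him: object of the clause headed by 'convinced'; the pronoun c-commands the R-expression — coreference blocked (Principle C).

No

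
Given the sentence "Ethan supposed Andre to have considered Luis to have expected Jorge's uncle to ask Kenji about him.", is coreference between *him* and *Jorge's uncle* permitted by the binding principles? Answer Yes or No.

No

*him* is a pronoun; Principle B requires it to be free in its binding domain — the clause headed by 'ask'.
— Jorge's uncle: subject of the clause headed by 'ask'; c-commands the pronoun within its binding domain — blocked (Principle B).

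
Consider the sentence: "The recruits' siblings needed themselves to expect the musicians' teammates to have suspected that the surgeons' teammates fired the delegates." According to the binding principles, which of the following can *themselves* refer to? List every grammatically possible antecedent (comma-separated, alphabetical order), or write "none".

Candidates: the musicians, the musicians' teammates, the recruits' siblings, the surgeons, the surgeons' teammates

*themselves* is a reflexive; Principle A requires it to be bound within its binding domain — the matrix clause.
— the musicians: possessor inside the subject DP of the clause headed by 'suspected'; does not c-command the reflexive — cannot bind it (Principle A).
— the musicians' teammates: subject of the clause headed by 'suspected'; does not c-command the reflexive — cannot bind it (Principle A).
— the recruits' siblings: subject of the matrix clause; c-commands the reflexive within its binding domain — allowed (Principle A).
— the surgeons: possessor inside the subject DP of the clause headed by 'fired'; does not c-command the reflexive — cannot bind it (Principle A).
— the surgeons' teammates: subject of the clause headed by 'fired'; does not c-command the reflexive — cannot bind it (Principle A).

the recruits' siblings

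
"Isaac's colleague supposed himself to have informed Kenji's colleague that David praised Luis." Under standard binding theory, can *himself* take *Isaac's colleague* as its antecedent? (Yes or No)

*himself* is a reflexive; Principle A requires it to be bound within its binding domain — the matrix clause.
— Isaac's colleague: subject of the matrix clause; c-commands the reflexive within its binding domain — allowed (Principle A).

Yes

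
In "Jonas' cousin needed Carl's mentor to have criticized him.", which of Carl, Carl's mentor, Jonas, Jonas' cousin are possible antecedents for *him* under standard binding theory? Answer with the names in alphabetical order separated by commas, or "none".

Carl, Jonas, Jonas' cousin

*him* is a pronoun; Principle B requires it to be free in its binding domain — the clause headed by 'criticized'.
— Carl: possessor inside the subject DP of the clause headed by 'criticized'; does not c-command the pronoun — Principle B does not apply; allowed.
— Carl's mentor: subject of the clause headed by 'criticized'; c-commands the pronoun within its binding domain — blocked (Principle B).
— Jonas: possessor inside the subject DP of the matrix clause; does not c-command the pronoun — Principle B does not apply; allowed.
— Jonas' cousin: subject of the matrix clause; c-commands the pronoun but lies outside its binding domain — allowed.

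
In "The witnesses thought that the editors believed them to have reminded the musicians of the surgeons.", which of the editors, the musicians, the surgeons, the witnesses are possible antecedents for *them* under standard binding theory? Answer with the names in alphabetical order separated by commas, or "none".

*them* is a pronoun; Principle B requires it to be free in its binding domain — the clause headed by 'believed'.
— the editors: subject of the clause headed by 'believed'; c-commands the pronoun within its binding domain — blocked (Principle B).
— the musicians: object of the clause headed by 'reminded'; is c-commanded by the pronoun; coreference would bind this R-expression — blocked (Principle C).
— the surgeons: second object of the clause headed by 'reminded'; is c-commanded by the pronoun; coreference would bind this R-expression — blocked (Principle C).
— the witnesses: subject of the matrix clause; c-commands the pronoun but lies outside its binding domain — allowed.

the witnesses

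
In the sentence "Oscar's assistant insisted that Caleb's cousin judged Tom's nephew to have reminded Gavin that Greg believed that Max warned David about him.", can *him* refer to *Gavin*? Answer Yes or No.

*him* is a pronoun; Principle B requires it to be free in its binding domain — the clause headed by 'warned'.
— Gavin: object of the clause headed by 'reminded'; c-commands the pronoun but lies outside its binding domain — allowed.

Yes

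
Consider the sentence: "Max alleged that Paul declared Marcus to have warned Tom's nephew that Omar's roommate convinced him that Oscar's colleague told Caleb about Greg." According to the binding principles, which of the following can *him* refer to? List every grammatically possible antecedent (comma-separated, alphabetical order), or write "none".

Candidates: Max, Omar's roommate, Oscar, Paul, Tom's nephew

Max, Paul, Tom's nephew

*him* is a pronoun; Principle B requires it to be free in its binding domain — the clause headed by 'convinced'.
— Max: subject of the matrix clause; c-commands the pronoun but lies outside its binding domain — allowed.
— Omar's roommate: subject of the clause headed by 'convinced'; c-commands the pronoun within its binding domain — blocked (Principle B).
— Oscar: possessor inside the subject DP of the clause headed by 'told'; is c-commanded by the pronoun; coreference would bind this R-expression — blocked (Principle C).
— Paul: subject of the clause headed by 'declared'; c-commands the pronoun but lies outside its binding domain — allowed.
— Tom's nephew: object of the clause headed by 'warned'; c-commands the pronoun but lies outside its binding domain — allowed.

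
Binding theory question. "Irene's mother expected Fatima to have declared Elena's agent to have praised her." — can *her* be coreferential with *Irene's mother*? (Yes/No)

Yes

*her* is a pronoun; Principle B requires it to be free in its binding domain — the clause headed by 'praised'.
— Irene's mother: subject of the matrix clause; c-commands the pronoun but lies outside its binding domain — allowed.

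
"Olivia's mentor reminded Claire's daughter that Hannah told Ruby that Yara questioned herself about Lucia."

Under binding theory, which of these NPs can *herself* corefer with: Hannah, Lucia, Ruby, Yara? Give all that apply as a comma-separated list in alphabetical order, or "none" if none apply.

*herself* is a reflexive; Principle A requires it to be bound within its binding domain — the clause headed by 'questioned'.
— Hannah: subject of the clause headed by 'told'; c-commands the reflexive but lies outside its binding domain — cannot bind it (Principle A).
— Lucia: second object of the clause headed by 'questioned'; does not c-command the reflexive — cannot bind it (Principle A).
— Ruby: object of the clause headed by 'told'; c-commands the reflexive but lies outside its binding domain — cannot bind it (Principle A).
— Yara: subject of the clause headed by 'questioned'; c-commands the reflexive within its binding domain — allowed (Principle A).

Yara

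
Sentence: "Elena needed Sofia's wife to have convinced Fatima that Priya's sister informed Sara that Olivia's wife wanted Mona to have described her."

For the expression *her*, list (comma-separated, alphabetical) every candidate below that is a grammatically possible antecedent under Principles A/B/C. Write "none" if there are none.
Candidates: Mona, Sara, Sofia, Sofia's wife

*her* is a pronoun; Principle B requires it to be free in its binding domain — the clause headed by 'described'.
— Mona: subject of the clause headed by 'described'; c-commands the pronoun within its binding domain — blocked (Principle B).
— Sara: object of the clause headed by 'informed'; c-commands the pronoun but lies outside its binding domain — allowed.
— Sofia: possessor inside the subject DP of the clause headed by 'convinced'; does not c-command the pronoun — Principle B does not apply; allowed.
— Sofia's wife: subject of the clause headed by 'convinced'; c-commands the pronoun but lies outside its binding domain — allowed.

Sara, Sofia, Sofia's wife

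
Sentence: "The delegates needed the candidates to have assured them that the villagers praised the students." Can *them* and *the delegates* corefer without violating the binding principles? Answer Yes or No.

*the delegates* is an R-expression; Principle C requires it to be free (not bound by any c-commanding expression).
— them: object of the clause headed by 'assured'; the pronoun does not c-command the R-expression — coreference allowed.

Yes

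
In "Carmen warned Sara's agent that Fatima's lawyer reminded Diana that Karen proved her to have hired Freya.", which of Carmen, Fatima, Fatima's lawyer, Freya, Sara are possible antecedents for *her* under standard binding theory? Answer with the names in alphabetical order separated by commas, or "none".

Carmen, Fatima, Fatima's lawyer, Sara

*her* is a pronoun; Principle B requires it to be free in its binding domain — the clause headed by 'proved'.
— Carmen: subject of the matrix clause; c-commands the pronoun but lies outside its binding domain — allowed.
— Fatima: possessor inside the subject DP of the clause headed by 'reminded'; does not c-command the pronoun — Principle B does not apply; allowed.
— Fatima's lawyer: subject of the clause headed by 'reminded'; c-commands the pronoun but lies outside its binding domain — allowed.
— Freya: object of the clause headed by 'hired'; is c-commanded by the pronoun; coreference would bind this R-expression — blocked (Principle C).
— Sara: possessor inside the object DP of the matrix clause; does not c-command the pronoun — Principle B does not apply; allowed.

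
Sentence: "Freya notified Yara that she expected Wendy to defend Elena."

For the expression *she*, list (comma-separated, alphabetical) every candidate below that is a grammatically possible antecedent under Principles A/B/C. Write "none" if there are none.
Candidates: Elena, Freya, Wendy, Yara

*she* is a pronoun; Principle B requires it to be free in its binding domain — the clause headed by 'expected'.
— Elena: object of the clause headed by 'defend'; is c-commanded by the pronoun; coreference would bind this R-expression — blocked (Principle C).
— Freya: subject of the matrix clause; c-commands the pronoun but lies outside its binding domain — allowed.
— Wendy: subject of the clause headed by 'defend'; is c-commanded by the pronoun; coreference would bind this R-expression — blocked (Principle C).
— Yara: object of the matrix clause; c-commands the pronoun but lies outside its binding domain — allowed.

Freya, Yara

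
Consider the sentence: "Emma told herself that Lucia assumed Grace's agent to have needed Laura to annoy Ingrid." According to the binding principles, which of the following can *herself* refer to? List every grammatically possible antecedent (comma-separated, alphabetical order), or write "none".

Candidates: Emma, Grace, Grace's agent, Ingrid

Emma

*herself* is a reflexive; Principle A requires it to be bound within its binding domain — the matrix clause.
— Emma: subject of the matrix clause; c-commands the reflexive within its binding domain — allowed (Principle A).
— Grace: possessor inside the subject DP of the clause headed by 'needed'; does not c-command the reflexive — cannot bind it (Principle A).
— Grace's agent: subject of the clause headed by 'needed'; does not c-command the reflexive — cannot bind it (Principle A).
— Ingrid: object of the clause headed by 'annoy'; does not c-command the reflexive — cannot bind it (Principle A).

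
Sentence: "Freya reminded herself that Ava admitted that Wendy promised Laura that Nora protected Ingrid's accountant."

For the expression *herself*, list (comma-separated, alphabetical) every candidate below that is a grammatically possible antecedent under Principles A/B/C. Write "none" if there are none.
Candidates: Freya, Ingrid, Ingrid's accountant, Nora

Freya

*herself* is a reflexive; Principle A requires it to be bound within its binding domain — the matrix clause.
— Freya: subject of the matrix clause; c-commands the reflexive within its binding domain — allowed (Principle A).
— Ingrid: possessor inside the object DP of the clause headed by 'protected'; does not c-command the reflexive — cannot bind it (Principle A).
— Ingrid's accountant: object of the clause headed by 'protected'; does not c-command the reflexive — cannot bind it (Principle A).
— Nora: subject of the clause headed by 'protected'; does not c-command the reflexive — cannot bind it (Principle A).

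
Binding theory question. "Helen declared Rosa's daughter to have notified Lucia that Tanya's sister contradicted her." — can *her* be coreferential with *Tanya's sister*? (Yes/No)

No

*her* is a pronoun; Principle B requires it to be free in its binding domain — the clause headed by 'contradicted'.
— Tanya's sister: subject of the clause headed by 'contradicted'; c-commands the pronoun within its binding domain — blocked (Principle B).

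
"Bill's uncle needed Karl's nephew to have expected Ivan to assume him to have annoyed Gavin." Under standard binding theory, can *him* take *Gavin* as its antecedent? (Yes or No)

*him* is a pronoun; Principle B requires it to be free in its binding domain — the clause headed by 'assume'.
— Gavin: object of the clause headed by 'annoyed'; is c-commanded by the pronoun; coreference would bind this R-expression — blocked (Principle C).

No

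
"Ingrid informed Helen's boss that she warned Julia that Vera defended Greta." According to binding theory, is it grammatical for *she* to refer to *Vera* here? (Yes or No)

*Vera* is an R-expression; Principle C requires it to be free (not bound by any c-commanding expression).
— she: subject of the clause headed by 'warned'; the pronoun c-commands the R-expression — coreference blocked (Principle C).

No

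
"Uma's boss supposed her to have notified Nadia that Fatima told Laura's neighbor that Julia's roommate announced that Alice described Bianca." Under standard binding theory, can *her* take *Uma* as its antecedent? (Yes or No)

*her* is a pronoun; Principle B requires it to be free in its binding domain — the matrix clause.
— Uma: possessor inside the subject DP of the matrix clause; does not c-command the pronoun — Principle B does not apply; allowed.

Yes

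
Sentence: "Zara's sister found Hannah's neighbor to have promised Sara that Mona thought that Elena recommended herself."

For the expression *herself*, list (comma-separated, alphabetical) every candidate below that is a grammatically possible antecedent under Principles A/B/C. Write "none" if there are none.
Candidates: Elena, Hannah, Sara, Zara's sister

Elena

*herself* is a reflexive; Principle A requires it to be bound within its binding domain — the clause headed by 'recommended'.
— Elena: subject of the clause headed by 'recommended'; c-commands the reflexive within its binding domain — allowed (Principle A).
— Hannah: possessor inside the subject DP of the clause headed by 'promised'; does not c-command the reflexive — cannot bind it (Principle A).
— Sara: object of the clause headed by 'promised'; c-commands the reflexive but lies outside its binding domain — cannot bind it (Principle A).
— Zara's sister: subject of the matrix clause; c-commands the reflexive but lies outside its binding domain — cannot bind it (Principle A).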